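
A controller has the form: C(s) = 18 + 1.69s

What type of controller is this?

This is a Proportional-Derivative (PD) controller.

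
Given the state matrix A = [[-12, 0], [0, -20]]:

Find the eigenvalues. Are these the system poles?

For diagonal matrix, eigenvalues are diagonal entries: λ₁ = -12, λ₂ = -20. Eigenvalues of A = system poles.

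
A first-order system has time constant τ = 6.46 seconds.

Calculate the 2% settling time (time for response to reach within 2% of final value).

For first-order system, 2% settling time ≈ 4τ = 4 × 6.46 = 25.84 s.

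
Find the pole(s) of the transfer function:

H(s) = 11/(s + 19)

Pole is where denominator = 0: s + 19 = 0, so s = -19.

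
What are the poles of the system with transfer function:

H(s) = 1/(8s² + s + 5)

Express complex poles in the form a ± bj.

Discriminant = 1² - 4×8×5 = 1 - 160 = -159 < 0, so the poles are a complex conjugate pair s = (-1 ± j√159)/(2×8). Real part = -1/(2×8) = -1/16 = -0.0625; imaginary part = ±√159/(2×8) ≈ 0.7881. Poles: s = -0.0625 ± 0.7881j.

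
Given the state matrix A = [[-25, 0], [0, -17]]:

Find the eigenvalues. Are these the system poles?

For diagonal matrix, eigenvalues are diagonal entries: λ₁ = -25, λ₂ = -17. Eigenvalues of A = system poles.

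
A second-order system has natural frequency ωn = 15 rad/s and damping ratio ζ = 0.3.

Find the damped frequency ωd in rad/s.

ωd = ωn√(1 - ζ²) = 15√(1 - 0.3²) = 14.31 rad/s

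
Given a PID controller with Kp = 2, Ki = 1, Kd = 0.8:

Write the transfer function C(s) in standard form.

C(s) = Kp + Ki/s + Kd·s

Substituting values: C(s) = 2 + 1/s + 0.8s = (0.8s² + 2s + 1)/s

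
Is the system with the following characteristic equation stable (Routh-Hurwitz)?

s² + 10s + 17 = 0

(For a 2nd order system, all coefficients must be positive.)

Coefficients: 1, 10, 17. All positive, so system is stable.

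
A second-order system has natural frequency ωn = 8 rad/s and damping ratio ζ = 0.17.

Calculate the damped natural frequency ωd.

ωd = ωn√(1 - ζ²) = 8√(1 - 0.17²) = 7.88 rad/s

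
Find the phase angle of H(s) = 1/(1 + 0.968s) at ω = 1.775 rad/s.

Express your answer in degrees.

Phase = -arctan(ωτ) = -arctan(1.775 × 0.968) = -59.8°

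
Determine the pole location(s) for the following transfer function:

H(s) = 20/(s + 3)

Pole is where denominator = 0: s + 3 = 0, so s = -3.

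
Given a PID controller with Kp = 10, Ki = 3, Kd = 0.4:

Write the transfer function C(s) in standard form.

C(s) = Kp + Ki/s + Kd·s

Substituting values: C(s) = 10 + 3/s + 0.4s = (0.4s² + 10s + 3)/s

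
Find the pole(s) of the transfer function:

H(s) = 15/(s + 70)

Pole is where denominator = 0: s + 70 = 0, so s = -70.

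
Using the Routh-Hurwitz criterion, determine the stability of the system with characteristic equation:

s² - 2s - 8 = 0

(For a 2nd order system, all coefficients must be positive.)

Coefficients: 1, -2, -8. b=-2, c=-8 not positive, so system is unstable.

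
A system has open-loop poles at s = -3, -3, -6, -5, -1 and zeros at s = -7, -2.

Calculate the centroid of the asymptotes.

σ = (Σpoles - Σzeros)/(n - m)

σ = (Σpoles - Σzeros)/(n - m) = (-18 - (-9))/(5 - 2) = -9/3 = -3.0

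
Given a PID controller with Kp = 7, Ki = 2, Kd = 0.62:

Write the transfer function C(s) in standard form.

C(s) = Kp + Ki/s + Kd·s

Substituting values: C(s) = 7 + 2/s + 0.62s = (0.62s² + 7s + 2)/s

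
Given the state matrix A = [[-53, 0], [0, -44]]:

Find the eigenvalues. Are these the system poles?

For diagonal matrix, eigenvalues are diagonal entries: λ₁ = -53, λ₂ = -44. Eigenvalues of A = system poles.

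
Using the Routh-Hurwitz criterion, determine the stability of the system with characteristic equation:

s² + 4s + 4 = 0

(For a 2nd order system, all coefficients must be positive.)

Coefficients: 1, 4, 4. All positive, so system is stable.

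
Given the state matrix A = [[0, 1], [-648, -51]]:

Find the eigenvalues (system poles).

det(A - λI) = λ² - (-51)λ + 648 = (λ - (-27))(λ - (-24)). Eigenvalues: -27, -24.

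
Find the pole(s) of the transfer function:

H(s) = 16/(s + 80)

Pole is where denominator = 0: s + 80 = 0, so s = -80.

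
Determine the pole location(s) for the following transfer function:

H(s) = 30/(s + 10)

Pole is where denominator = 0: s + 10 = 0, so s = -10.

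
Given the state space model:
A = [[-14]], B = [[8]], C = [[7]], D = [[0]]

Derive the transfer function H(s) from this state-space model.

(sI - A)⁻¹ = 1/(s + 14). H(s) = 7 × 8/(s + 14) + 0 = 56/(s + 14).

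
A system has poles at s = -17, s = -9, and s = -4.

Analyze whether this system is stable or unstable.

All poles are in the left half-plane. System is stable.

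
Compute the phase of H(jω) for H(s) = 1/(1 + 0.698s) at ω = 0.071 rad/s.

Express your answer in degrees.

Phase = -arctan(ωτ) = -arctan(0.071 × 0.698) = -2.8°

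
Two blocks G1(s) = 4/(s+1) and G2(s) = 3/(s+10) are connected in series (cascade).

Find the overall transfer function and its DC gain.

Series: multiply transfer functions. G_eq = 4/(s+1) × 3/(s+10) = 12/((s+1)(s+10)). DC gain = 12/(1×10) = 1.2.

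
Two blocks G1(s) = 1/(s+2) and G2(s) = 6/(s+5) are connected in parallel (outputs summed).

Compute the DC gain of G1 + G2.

Parallel: G_eq = G1 + G2. DC gain = G1(0) + G2(0) = 1/2 + 6/5 = 0.5 + 1.2 = 1.7.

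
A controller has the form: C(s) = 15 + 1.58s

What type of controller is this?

This is a Proportional-Derivative (PD) controller.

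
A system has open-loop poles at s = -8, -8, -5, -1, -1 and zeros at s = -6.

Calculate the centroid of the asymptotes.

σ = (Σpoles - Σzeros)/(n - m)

σ = (Σpoles - Σzeros)/(n - m) = (-23 - (-6))/(5 - 1) = -17/4 = -4.25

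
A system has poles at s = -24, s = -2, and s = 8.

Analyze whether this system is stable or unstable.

Pole(s) at s = 8 are not in the left half-plane. System is unstable.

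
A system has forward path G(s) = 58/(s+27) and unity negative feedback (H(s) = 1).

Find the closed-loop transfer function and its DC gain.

T(s) = G/(1+GH) = [58/(s+27)] / [1 + 58/(s+27)] = 58/(s+27+58) = 58/(s+85). DC gain = 58/85 = 0.6824.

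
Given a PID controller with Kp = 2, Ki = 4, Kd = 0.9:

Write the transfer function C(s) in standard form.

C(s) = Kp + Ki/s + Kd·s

Substituting values: C(s) = 2 + 4/s + 0.9s = (0.9s² + 2s + 4)/s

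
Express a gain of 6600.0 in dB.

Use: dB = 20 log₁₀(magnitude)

dB = 20 log₁₀(6600.0) = 76.4 dB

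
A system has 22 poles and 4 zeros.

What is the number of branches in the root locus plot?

Root locus has n branches where n = number of poles = 22.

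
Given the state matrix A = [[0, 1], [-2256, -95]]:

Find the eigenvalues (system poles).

det(A - λI) = λ² - (-95)λ + 2256 = (λ - (-47))(λ - (-48)). Eigenvalues: -47, -48.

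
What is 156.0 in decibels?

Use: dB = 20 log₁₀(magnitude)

dB = 20 log₁₀(156.0) = 43.9 dB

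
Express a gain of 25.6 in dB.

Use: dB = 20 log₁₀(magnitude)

dB = 20 log₁₀(25.6) = 28.2 dB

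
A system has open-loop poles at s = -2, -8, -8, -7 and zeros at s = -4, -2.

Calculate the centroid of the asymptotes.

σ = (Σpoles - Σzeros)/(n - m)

σ = (Σpoles - Σzeros)/(n - m) = (-25 - (-6))/(4 - 2) = -19/2 = -9.5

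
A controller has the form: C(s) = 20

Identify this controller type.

This is a Proportional (P) controller.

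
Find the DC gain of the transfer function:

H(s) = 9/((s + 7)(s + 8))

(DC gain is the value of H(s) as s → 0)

DC gain = H(0) = 9/(7 × 8) = 9/56 = 0.1607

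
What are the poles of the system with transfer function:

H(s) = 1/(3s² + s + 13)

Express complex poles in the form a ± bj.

Discriminant = 1² - 4×3×13 = 1 - 156 = -155 < 0, so the poles are a complex conjugate pair s = (-1 ± j√155)/(2×3). Real part = -1/(2×3) = -1/6 ≈ -0.1667; imaginary part = ±√155/(2×3) ≈ 2.0750. Poles: s = -0.1667 ± 2.0750j.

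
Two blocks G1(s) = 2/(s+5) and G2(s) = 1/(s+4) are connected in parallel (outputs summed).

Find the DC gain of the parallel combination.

Parallel: G_eq = G1 + G2. DC gain = G1(0) + G2(0) = 2/5 + 1/4 = 0.4 + 0.25 = 0.65.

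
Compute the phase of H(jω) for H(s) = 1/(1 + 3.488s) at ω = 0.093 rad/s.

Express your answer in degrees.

Phase = -arctan(ωτ) = -arctan(0.093 × 3.488) = -18.0°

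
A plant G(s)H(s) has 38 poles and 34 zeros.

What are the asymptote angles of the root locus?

n - m = 38 - 34 = 4. Angles: θk = (2k + 1)·180°/4 = 45°, 135°, 225°, 315°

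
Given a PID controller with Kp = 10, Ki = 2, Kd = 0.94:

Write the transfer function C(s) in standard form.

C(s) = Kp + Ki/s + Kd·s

Substituting values: C(s) = 10 + 2/s + 0.94s = (0.94s² + 10s + 2)/s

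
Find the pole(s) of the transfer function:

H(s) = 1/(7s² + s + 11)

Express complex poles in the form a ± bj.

Discriminant = 1² - 4×7×11 = 1 - 308 = -307 < 0, so the poles are a complex conjugate pair s = (-1 ± j√307)/(2×7). Real part = -1/(2×7) = -1/14 ≈ -0.0714; imaginary part = ±√307/(2×7) ≈ 1.2515. Poles: s = -0.0714 ± 1.2515j.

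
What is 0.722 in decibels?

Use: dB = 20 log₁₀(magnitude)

dB = 20 log₁₀(0.722) = -2.8 dB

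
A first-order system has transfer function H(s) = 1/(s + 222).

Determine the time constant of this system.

For H(s) = 1/(s + 1/τ), the pole is at -1/τ = -222, so τ = 1/222 = 0.0045 s.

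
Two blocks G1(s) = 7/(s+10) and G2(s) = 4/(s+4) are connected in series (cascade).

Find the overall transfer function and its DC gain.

Series: multiply transfer functions. G_eq = 7/(s+10) × 4/(s+4) = 28/((s+10)(s+4)). DC gain = 28/(10×4) = 0.7.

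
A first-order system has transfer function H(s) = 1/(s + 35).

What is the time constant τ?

For H(s) = 1/(s + 1/τ), the pole is at -1/τ = -35, so τ = 1/35 = 0.0286 s.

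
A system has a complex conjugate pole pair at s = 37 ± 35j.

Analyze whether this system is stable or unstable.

Real part of poles is 37 (> 0, right half-plane). Unstable.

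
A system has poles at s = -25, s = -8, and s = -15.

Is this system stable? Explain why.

All poles are in the left half-plane. System is stable.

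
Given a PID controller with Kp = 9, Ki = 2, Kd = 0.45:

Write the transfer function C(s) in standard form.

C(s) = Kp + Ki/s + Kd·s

Substituting values: C(s) = 9 + 2/s + 0.45s = (0.45s² + 9s + 2)/s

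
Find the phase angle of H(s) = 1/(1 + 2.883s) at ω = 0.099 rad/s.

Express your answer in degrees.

Phase = -arctan(ωτ) = -arctan(0.099 × 2.883) = -15.9°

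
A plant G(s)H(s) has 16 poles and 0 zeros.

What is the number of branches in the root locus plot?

Root locus has n branches where n = number of poles = 16.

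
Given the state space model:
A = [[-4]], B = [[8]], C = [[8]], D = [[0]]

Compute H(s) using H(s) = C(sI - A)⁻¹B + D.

(sI - A)⁻¹ = 1/(s + 4). H(s) = 8 × 8/(s + 4) + 0 = 64/(s + 4).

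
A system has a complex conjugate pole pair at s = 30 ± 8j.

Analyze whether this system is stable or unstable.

Real part of poles is 30 (> 0, right half-plane). Unstable.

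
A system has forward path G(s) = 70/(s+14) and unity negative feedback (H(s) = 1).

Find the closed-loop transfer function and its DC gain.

T(s) = G/(1+GH) = [70/(s+14)] / [1 + 70/(s+14)] = 70/(s+14+70) = 70/(s+84). DC gain = 70/84 = 0.8333.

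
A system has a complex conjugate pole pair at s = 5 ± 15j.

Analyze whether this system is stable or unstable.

Real part of poles is 5 (> 0, right half-plane). Unstable.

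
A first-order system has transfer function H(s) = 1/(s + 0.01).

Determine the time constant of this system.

For H(s) = 1/(s + 1/τ), the pole is at -1/τ = -0.01, so τ = 1/0.01 = 100 s.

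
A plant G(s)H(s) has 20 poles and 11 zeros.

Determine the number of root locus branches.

Root locus has n branches where n = number of poles = 20.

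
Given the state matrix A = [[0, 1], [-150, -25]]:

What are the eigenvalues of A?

det(A - λI) = λ² - (-25)λ + 150 = (λ - (-10))(λ - (-15)). Eigenvalues: -10, -15.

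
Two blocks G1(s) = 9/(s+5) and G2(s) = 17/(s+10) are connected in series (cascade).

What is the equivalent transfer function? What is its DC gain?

Series: multiply transfer functions. G_eq = 9/(s+5) × 17/(s+10) = 153/((s+5)(s+10)). DC gain = 153/(5×10) = 3.06.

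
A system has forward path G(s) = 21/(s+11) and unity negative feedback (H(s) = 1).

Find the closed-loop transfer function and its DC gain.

T(s) = G/(1+GH) = [21/(s+11)] / [1 + 21/(s+11)] = 21/(s+11+21) = 21/(s+32). DC gain = 21/32 = 0.65625.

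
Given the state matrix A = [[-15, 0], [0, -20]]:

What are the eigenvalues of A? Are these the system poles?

For diagonal matrix, eigenvalues are diagonal entries: λ₁ = -15, λ₂ = -20. Eigenvalues of A = system poles.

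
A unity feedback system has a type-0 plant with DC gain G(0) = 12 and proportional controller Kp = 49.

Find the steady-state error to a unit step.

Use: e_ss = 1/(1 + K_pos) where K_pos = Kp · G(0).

K_pos = Kp · G(0) = 49 × 12 = 588. e_ss = 1/(1 + 588) = 0.0017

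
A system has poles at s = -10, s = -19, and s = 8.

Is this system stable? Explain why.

Pole(s) at s = 8 are not in the left half-plane. System is unstable.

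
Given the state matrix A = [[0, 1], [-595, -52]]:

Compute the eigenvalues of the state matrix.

det(A - λI) = λ² - (-52)λ + 595 = (λ - (-17))(λ - (-35)). Eigenvalues: -17, -35.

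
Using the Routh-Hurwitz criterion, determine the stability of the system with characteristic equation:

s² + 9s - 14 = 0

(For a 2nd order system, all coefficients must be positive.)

Coefficients: 1, 9, -14. c=-14 not positive, so system is unstable.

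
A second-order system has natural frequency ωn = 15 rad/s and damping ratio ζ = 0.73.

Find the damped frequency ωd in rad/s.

ωd = ωn√(1 - ζ²) = 15√(1 - 0.73²) = 10.25 rad/s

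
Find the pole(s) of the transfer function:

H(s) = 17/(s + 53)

Pole is where denominator = 0: s + 53 = 0, so s = -53.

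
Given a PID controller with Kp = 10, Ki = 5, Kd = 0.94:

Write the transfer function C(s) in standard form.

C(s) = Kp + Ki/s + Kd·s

Substituting values: C(s) = 10 + 5/s + 0.94s = (0.94s² + 10s + 5)/s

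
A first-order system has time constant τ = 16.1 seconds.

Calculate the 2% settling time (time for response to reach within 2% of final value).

For first-order system, 2% settling time ≈ 4τ = 4 × 16.1 = 64.4 s.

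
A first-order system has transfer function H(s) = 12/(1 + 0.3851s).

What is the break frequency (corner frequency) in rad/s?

Corner frequency = 1/τ = 1/0.3851 = 2.597 rad/s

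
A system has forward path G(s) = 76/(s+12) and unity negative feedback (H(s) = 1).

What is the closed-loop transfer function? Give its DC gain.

T(s) = G/(1+GH) = [76/(s+12)] / [1 + 76/(s+12)] = 76/(s+12+76) = 76/(s+88). DC gain = 76/88 = 0.8636.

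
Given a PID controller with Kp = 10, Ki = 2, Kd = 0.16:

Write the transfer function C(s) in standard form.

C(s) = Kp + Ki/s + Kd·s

Substituting values: C(s) = 10 + 2/s + 0.16s = (0.16s² + 10s + 2)/s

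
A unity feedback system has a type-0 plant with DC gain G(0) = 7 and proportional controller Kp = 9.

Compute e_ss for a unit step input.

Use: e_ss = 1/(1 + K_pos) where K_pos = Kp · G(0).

K_pos = Kp · G(0) = 9 × 7 = 63. e_ss = 1/(1 + 63) = 0.015625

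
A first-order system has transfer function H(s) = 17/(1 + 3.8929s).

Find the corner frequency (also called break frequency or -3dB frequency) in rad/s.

Corner frequency = 1/τ = 1/3.8929 = 0.257 rad/s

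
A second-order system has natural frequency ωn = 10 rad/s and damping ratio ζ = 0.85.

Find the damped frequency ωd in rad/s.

ωd = ωn√(1 - ζ²) = 10√(1 - 0.85²) = 5.27 rad/s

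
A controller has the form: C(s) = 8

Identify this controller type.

This is a Proportional (P) controller.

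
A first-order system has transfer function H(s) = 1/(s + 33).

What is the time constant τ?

For H(s) = 1/(s + 1/τ), the pole is at -1/τ = -33, so τ = 1/33 = 0.0303 s.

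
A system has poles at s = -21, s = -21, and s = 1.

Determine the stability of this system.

Pole(s) at s = 1 are not in the left half-plane. System is unstable.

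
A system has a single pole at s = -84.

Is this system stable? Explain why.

Pole at s = -84 is in the left half-plane. Stable.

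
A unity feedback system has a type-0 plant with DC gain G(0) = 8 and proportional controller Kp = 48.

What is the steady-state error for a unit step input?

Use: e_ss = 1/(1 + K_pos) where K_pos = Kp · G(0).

K_pos = Kp · G(0) = 48 × 8 = 384. e_ss = 1/(1 + 384) = 0.0026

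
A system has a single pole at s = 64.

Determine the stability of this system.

Pole at s = 64 is in the right half-plane. Unstable.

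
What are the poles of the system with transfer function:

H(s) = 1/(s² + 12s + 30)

Discriminant = 12² - 4×1×30 = 144 - 120 = 24 > 0, so two distinct real poles. Using quadratic formula: s = (-12 ± √24)/(2×1) = (-12 ± √24)/2, with √24 ≈ 4.8990. s₁ ≈ -3.5505, s₂ ≈ -8.4495. Poles: s₁ = -3.5505, s₂ = -8.4495.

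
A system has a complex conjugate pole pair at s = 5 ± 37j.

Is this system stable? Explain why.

Real part of poles is 5 (> 0, right half-plane). Unstable.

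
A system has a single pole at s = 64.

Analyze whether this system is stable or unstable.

Pole at s = 64 is in the right half-plane. Unstable.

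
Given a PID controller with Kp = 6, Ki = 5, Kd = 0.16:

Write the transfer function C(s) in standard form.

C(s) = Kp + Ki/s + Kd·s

Substituting values: C(s) = 6 + 5/s + 0.16s = (0.16s² + 6s + 5)/s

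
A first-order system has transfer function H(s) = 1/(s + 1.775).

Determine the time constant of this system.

For H(s) = 1/(s + 1/τ), the pole is at -1/τ = -1.775, so τ = 1/1.775 = 0.5634 s.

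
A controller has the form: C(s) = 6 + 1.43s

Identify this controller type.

This is a Proportional-Derivative (PD) controller.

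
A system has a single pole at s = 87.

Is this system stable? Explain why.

Pole at s = 87 is in the right half-plane. Unstable.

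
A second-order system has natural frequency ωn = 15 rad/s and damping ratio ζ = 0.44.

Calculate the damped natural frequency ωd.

ωd = ωn√(1 - ζ²) = 15√(1 - 0.44²) = 13.47 rad/s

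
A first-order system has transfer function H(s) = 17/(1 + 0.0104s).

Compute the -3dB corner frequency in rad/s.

Corner frequency = 1/τ = 1/0.0104 = 96.154 rad/s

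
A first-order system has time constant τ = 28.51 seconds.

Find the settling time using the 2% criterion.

For first-order system, 2% settling time ≈ 4τ = 4 × 28.51 = 114.04 s.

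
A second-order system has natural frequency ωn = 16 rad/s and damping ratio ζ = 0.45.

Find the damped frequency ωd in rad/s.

ωd = ωn√(1 - ζ²) = 16√(1 - 0.45²) = 14.29 rad/s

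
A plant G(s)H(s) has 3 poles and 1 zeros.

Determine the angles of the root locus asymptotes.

n - m = 3 - 1 = 2. Angles: θk = (2k + 1)·180°/2 = 90°, 270°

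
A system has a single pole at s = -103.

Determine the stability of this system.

Pole at s = -103 is in the left half-plane. Stable.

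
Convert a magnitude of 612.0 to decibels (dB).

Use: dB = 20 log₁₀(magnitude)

dB = 20 log₁₀(612.0) = 55.7 dB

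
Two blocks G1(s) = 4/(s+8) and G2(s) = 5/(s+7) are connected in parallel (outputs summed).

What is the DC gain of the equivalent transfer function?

Parallel: G_eq = G1 + G2. DC gain = G1(0) + G2(0) = 4/8 + 5/7 = 0.5 + 0.7143 = 1.2143.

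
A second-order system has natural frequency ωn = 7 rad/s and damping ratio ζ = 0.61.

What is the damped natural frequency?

ωd = ωn√(1 - ζ²) = 7√(1 - 0.61²) = 5.55 rad/s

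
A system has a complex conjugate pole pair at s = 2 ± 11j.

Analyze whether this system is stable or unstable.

Real part of poles is 2 (> 0, right half-plane). Unstable.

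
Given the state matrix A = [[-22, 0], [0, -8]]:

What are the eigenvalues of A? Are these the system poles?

For diagonal matrix, eigenvalues are diagonal entries: λ₁ = -22, λ₂ = -8. Eigenvalues of A = system poles.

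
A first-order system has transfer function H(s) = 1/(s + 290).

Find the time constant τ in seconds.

For H(s) = 1/(s + 1/τ), the pole is at -1/τ = -290, so τ = 1/290 = 0.0034 s.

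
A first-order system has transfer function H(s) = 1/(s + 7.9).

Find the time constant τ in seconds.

For H(s) = 1/(s + 1/τ), the pole is at -1/τ = -7.9, so τ = 1/7.9 = 0.1266 s.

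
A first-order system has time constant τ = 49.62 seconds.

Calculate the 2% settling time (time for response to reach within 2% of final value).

For first-order system, 2% settling time ≈ 4τ = 4 × 49.62 = 198.48 s.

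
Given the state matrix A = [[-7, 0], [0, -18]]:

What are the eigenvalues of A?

For diagonal matrix, eigenvalues are diagonal entries: λ₁ = -7, λ₂ = -18.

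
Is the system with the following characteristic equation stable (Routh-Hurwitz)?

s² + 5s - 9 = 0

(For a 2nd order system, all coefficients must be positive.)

Coefficients: 1, 5, -9. c=-9 not positive, so system is unstable.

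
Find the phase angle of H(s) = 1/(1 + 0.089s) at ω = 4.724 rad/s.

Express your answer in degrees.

Phase = -arctan(ωτ) = -arctan(4.724 × 0.089) = -22.8°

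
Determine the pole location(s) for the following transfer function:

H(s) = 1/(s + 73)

Pole is where denominator = 0: s + 73 = 0, so s = -73.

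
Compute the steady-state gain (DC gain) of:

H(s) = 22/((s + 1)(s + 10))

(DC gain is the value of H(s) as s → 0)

DC gain = H(0) = 22/(1 × 10) = 22/10 = 2.2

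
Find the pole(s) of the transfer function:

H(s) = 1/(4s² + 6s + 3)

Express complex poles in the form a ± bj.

Discriminant = 6² - 4×4×3 = 36 - 48 = -12 < 0, so the poles are a complex conjugate pair s = (-6 ± j√12)/(2×4). Real part = -6/(2×4) = -6/8 = -0.75; imaginary part = ±√12/(2×4) ≈ 0.4330. Poles: s = -0.75 ± 0.4330j.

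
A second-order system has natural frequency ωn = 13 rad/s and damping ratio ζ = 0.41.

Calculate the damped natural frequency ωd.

ωd = ωn√(1 - ζ²) = 13√(1 - 0.41²) = 11.86 rad/s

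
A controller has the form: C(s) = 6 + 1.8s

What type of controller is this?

This is a Proportional-Derivative (PD) controller.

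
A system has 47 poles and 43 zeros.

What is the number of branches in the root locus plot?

Root locus has n branches where n = number of poles = 47.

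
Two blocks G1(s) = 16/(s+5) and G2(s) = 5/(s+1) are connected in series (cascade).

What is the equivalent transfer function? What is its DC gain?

Series: multiply transfer functions. G_eq = 16/(s+5) × 5/(s+1) = 80/((s+5)(s+1)). DC gain = 80/(5×1) = 16.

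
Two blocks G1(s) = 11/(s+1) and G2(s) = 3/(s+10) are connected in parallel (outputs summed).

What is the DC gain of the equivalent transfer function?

Parallel: G_eq = G1 + G2. DC gain = G1(0) + G2(0) = 11/1 + 3/10 = 11 + 0.3 = 11.3.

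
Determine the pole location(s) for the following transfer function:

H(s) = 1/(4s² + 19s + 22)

Discriminant = 19² - 4×4×22 = 361 - 352 = 9 > 0, so two distinct real poles. Using quadratic formula: s = (-19 ± √9)/(2×4) = (-19 ± √9)/8, with √9 = 3. s₁ = -16/8 = -2, s₂ = -22/8 = -2.75. Poles: s₁ = -2, s₂ = -2.75.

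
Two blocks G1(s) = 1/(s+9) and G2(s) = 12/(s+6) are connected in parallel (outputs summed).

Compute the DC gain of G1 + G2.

Parallel: G_eq = G1 + G2. DC gain = G1(0) + G2(0) = 1/9 + 12/6 = 0.1111 + 2 = 2.1111.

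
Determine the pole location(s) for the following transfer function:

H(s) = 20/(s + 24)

Pole is where denominator = 0: s + 24 = 0, so s = -24.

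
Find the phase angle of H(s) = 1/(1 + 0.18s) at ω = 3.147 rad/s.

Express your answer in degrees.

Phase = -arctan(ωτ) = -arctan(3.147 × 0.18) = -29.5°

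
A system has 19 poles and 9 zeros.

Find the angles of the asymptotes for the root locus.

n - m = 19 - 9 = 10. Angles: θk = (2k + 1)·180°/10 = 18°, 54°, 90°, 126°, 162°, 198°, 234°, 270°, 306°, 342°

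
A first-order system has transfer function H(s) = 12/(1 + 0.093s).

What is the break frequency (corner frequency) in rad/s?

Corner frequency = 1/τ = 1/0.093 = 10.753 rad/s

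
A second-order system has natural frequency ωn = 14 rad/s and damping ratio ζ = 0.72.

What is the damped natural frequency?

ωd = ωn√(1 - ζ²) = 14√(1 - 0.72²) = 9.72 rad/s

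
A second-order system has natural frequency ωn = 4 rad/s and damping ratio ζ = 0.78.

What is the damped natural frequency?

ωd = ωn√(1 - ζ²) = 4√(1 - 0.78²) = 2.5 rad/s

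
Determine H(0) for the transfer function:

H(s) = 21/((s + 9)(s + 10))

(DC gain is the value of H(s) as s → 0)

DC gain = H(0) = 21/(9 × 10) = 21/90 = 0.2333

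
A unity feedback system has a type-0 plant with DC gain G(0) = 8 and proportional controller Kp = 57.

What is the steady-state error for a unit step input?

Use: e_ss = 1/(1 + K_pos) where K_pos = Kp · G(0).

K_pos = Kp · G(0) = 57 × 8 = 456. e_ss = 1/(1 + 456) = 0.0022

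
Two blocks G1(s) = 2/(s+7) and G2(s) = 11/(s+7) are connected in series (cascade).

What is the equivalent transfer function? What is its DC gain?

Series: multiply transfer functions. G_eq = 2/(s+7) × 11/(s+7) = 22/((s+7)(s+7)). DC gain = 22/(7×7) = 0.4490.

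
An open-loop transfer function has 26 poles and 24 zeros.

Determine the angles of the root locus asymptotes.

n - m = 26 - 24 = 2. Angles: θk = (2k + 1)·180°/2 = 90°, 270°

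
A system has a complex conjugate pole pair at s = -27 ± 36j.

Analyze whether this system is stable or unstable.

Real part of poles is -27 (< 0, left half-plane). Stable.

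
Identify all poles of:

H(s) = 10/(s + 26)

Pole is where denominator = 0: s + 26 = 0, so s = -26.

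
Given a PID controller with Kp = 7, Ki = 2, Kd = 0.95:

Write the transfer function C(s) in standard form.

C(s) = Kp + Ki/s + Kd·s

Substituting values: C(s) = 7 + 2/s + 0.95s = (0.95s² + 7s + 2)/s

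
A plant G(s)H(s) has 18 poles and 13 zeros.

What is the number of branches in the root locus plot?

Root locus has n branches where n = number of poles = 18.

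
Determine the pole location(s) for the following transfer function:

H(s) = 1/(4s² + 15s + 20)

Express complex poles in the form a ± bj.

Discriminant = 15² - 4×4×20 = 225 - 320 = -95 < 0, so the poles are a complex conjugate pair s = (-15 ± j√95)/(2×4). Real part = -15/(2×4) = -15/8 = -1.875; imaginary part = ±√95/(2×4) ≈ 1.2183. Poles: s = -1.875 ± 1.2183j.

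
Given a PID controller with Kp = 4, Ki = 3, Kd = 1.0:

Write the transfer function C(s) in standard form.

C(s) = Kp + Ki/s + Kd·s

Substituting values: C(s) = 4 + 3/s + 1.0s = (s² + 4s + 3)/s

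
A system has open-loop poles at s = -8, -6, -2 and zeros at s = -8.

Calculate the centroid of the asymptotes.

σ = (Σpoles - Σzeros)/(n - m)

σ = (Σpoles - Σzeros)/(n - m) = (-16 - (-8))/(3 - 1) = -8/2 = -4.0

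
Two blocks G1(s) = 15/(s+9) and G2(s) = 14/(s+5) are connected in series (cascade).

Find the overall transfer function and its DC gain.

Series: multiply transfer functions. G_eq = 15/(s+9) × 14/(s+5) = 210/((s+9)(s+5)). DC gain = 210/(9×5) = 4.6667.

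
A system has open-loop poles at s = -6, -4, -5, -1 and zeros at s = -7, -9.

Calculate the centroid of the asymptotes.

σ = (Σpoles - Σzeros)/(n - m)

σ = (Σpoles - Σzeros)/(n - m) = (-16 - (-16))/(4 - 2) = 0/2 = 0.0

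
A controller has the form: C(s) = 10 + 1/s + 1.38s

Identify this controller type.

This is a Proportional-Integral-Derivative (PID) controller.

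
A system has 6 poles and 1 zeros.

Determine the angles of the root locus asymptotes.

n - m = 6 - 1 = 5. Angles: θk = (2k + 1)·180°/5 = 36°, 108°, 180°, 252°, 324°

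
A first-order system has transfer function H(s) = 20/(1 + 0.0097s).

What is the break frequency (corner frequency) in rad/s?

Corner frequency = 1/τ = 1/0.0097 = 103.093 rad/s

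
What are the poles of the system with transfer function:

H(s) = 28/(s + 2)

Pole is where denominator = 0: s + 2 = 0, so s = -2.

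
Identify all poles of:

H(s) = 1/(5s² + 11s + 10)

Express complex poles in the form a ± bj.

Discriminant = 11² - 4×5×10 = 121 - 200 = -79 < 0, so the poles are a complex conjugate pair s = (-11 ± j√79)/(2×5). Real part = -11/(2×5) = -11/10 = -1.1; imaginary part = ±√79/(2×5) ≈ 0.8888. Poles: s = -1.1 ± 0.8888j.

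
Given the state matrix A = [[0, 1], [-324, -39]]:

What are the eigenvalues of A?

det(A - λI) = λ² - (-39)λ + 324 = (λ - (-12))(λ - (-27)). Eigenvalues: -12, -27.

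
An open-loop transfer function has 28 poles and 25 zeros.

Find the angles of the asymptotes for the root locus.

n - m = 28 - 25 = 3. Angles: θk = (2k + 1)·180°/3 = 60°, 180°, 300°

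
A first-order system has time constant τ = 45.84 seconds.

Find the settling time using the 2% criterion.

For first-order system, 2% settling time ≈ 4τ = 4 × 45.84 = 183.36 s.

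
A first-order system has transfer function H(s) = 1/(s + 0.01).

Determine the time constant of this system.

For H(s) = 1/(s + 1/τ), the pole is at -1/τ = -0.01, so τ = 1/0.01 = 100 s.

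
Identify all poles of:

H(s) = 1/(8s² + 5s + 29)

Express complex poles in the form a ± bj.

Discriminant = 5² - 4×8×29 = 25 - 928 = -903 < 0, so the poles are a complex conjugate pair s = (-5 ± j√903)/(2×8). Real part = -5/(2×8) = -5/16 = -0.3125; imaginary part = ±√903/(2×8) ≈ 1.8781. Poles: s = -0.3125 ± 1.8781j.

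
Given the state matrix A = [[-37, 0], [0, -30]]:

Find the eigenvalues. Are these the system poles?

For diagonal matrix, eigenvalues are diagonal entries: λ₁ = -37, λ₂ = -30. Eigenvalues of A = system poles.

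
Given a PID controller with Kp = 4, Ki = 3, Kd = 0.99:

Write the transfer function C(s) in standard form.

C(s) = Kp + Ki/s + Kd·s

Substituting values: C(s) = 4 + 3/s + 0.99s = (0.99s² + 4s + 3)/s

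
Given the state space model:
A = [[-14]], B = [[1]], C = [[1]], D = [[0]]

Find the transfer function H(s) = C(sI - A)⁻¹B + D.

(sI - A)⁻¹ = 1/(s + 14). H(s) = 1 × 1/(s + 14) + 0 = 1/(s + 14).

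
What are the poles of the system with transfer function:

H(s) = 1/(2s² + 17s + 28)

Discriminant = 17² - 4×2×28 = 289 - 224 = 65 > 0, so two distinct real poles. Using quadratic formula: s = (-17 ± √65)/(2×2) = (-17 ± √65)/4, with √65 ≈ 8.0623. s₁ ≈ -2.2344, s₂ ≈ -6.2656. Poles: s₁ = -2.2344, s₂ = -6.2656.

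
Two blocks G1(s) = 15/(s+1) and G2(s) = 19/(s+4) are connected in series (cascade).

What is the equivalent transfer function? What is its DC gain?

Series: multiply transfer functions. G_eq = 15/(s+1) × 19/(s+4) = 285/((s+1)(s+4)). DC gain = 285/(1×4) = 71.25.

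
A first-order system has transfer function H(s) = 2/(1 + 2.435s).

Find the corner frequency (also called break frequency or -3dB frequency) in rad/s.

Corner frequency = 1/τ = 1/2.435 = 0.411 rad/s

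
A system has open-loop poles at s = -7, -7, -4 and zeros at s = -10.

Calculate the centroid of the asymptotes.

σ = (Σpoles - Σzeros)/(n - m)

σ = (Σpoles - Σzeros)/(n - m) = (-18 - (-10))/(3 - 1) = -8/2 = -4.0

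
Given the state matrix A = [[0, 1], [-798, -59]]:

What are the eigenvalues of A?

det(A - λI) = λ² - (-59)λ + 798 = (λ - (-38))(λ - (-21)). Eigenvalues: -38, -21.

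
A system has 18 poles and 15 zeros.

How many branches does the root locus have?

Root locus has n branches where n = number of poles = 18.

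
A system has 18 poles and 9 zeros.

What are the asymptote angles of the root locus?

n - m = 18 - 9 = 9. Angles: θk = (2k + 1)·180°/9 = 20°, 60°, 100°, 140°, 180°, 220°, 260°, 300°, 340°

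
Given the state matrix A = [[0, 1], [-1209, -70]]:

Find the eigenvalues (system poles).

det(A - λI) = λ² - (-70)λ + 1209 = (λ - (-31))(λ - (-39)). Eigenvalues: -31, -39.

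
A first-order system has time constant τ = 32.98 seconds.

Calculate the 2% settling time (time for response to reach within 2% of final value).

For first-order system, 2% settling time ≈ 4τ = 4 × 32.98 = 131.92 s.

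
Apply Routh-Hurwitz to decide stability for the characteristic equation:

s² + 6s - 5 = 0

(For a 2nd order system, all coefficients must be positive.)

Coefficients: 1, 6, -5. c=-5 not positive, so system is unstable.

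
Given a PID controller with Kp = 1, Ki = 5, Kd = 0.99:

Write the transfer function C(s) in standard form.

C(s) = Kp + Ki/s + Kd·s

Substituting values: C(s) = 1 + 5/s + 0.99s = (0.99s² + s + 5)/s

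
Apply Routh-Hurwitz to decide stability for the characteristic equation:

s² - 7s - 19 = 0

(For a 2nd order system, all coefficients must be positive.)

Coefficients: 1, -7, -19. b=-7, c=-19 not positive, so system is unstable.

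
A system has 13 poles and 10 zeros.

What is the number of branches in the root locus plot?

Root locus has n branches where n = number of poles = 13.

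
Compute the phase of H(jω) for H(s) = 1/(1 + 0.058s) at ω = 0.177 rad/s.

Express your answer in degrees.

Phase = -arctan(ωτ) = -arctan(0.177 × 0.058) = -0.6°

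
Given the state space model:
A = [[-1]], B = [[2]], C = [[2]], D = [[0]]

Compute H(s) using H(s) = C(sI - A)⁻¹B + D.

(sI - A)⁻¹ = 1/(s + 1). H(s) = 2 × 2/(s + 1) + 0 = 4/(s + 1).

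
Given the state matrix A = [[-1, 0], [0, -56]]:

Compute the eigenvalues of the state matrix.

For diagonal matrix, eigenvalues are diagonal entries: λ₁ = -1, λ₂ = -56.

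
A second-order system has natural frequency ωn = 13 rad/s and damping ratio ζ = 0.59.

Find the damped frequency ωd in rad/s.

ωd = ωn√(1 - ζ²) = 13√(1 - 0.59²) = 10.5 rad/s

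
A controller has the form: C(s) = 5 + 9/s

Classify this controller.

This is a Proportional-Integral (PI) controller.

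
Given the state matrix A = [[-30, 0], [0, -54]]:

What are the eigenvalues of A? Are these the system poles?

For diagonal matrix, eigenvalues are diagonal entries: λ₁ = -30, λ₂ = -54. Eigenvalues of A = system poles.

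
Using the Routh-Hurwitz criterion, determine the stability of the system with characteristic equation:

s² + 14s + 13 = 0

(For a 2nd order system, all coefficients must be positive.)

Coefficients: 1, 14, 13. All positive, so system is stable.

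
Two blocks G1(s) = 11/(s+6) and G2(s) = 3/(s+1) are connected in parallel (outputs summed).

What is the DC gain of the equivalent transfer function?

Parallel: G_eq = G1 + G2. DC gain = G1(0) + G2(0) = 11/6 + 3/1 = 1.8333 + 3 = 4.8333.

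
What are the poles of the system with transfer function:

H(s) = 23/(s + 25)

Pole is where denominator = 0: s + 25 = 0, so s = -25.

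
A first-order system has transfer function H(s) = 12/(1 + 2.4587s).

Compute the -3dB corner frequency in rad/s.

Corner frequency = 1/τ = 1/2.4587 = 0.407 rad/s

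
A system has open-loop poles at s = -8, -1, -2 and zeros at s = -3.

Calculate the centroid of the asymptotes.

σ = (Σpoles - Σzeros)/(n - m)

σ = (Σpoles - Σzeros)/(n - m) = (-11 - (-3))/(3 - 1) = -8/2 = -4.0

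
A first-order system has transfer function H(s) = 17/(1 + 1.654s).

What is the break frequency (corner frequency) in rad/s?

Corner frequency = 1/τ = 1/1.654 = 0.605 rad/s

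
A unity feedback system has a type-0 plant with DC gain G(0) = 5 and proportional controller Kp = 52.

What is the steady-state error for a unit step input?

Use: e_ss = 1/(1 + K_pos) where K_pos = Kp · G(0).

K_pos = Kp · G(0) = 52 × 5 = 260. e_ss = 1/(1 + 260) = 0.0038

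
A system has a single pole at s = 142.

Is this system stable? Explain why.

Pole at s = 142 is in the right half-plane. Unstable.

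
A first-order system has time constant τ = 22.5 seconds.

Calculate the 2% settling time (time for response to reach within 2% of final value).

For first-order system, 2% settling time ≈ 4τ = 4 × 22.5 = 90.0 s.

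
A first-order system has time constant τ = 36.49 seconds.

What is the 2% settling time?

For first-order system, 2% settling time ≈ 4τ = 4 × 36.49 = 145.96 s.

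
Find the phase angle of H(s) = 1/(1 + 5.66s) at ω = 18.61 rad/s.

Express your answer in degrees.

Phase = -arctan(ωτ) = -arctan(18.61 × 5.66) = -89.5°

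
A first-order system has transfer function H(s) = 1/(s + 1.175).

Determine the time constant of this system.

For H(s) = 1/(s + 1/τ), the pole is at -1/τ = -1.175, so τ = 1/1.175 = 0.8511 s.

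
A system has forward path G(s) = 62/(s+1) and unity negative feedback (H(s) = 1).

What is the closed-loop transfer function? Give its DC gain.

T(s) = G/(1+GH) = [62/(s+1)] / [1 + 62/(s+1)] = 62/(s+1+62) = 62/(s+63). DC gain = 62/63 = 0.9841.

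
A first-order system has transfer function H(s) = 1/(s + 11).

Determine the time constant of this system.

For H(s) = 1/(s + 1/τ), the pole is at -1/τ = -11, so τ = 1/11 = 0.0909 s.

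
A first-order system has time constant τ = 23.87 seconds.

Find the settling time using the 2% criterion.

For first-order system, 2% settling time ≈ 4τ = 4 × 23.87 = 95.48 s.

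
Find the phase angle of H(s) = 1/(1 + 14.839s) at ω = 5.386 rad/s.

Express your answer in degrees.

Phase = -arctan(ωτ) = -arctan(5.386 × 14.839) = -89.3°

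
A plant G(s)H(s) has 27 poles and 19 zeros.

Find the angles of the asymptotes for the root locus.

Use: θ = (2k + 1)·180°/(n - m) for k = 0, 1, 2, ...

n - m = 27 - 19 = 8. Angles: θk = (2k + 1)·180°/8 = 22.5°, 67.5°, 112.5°, 157.5°, 202.5°, 247.5°, 292.5°, 337.5°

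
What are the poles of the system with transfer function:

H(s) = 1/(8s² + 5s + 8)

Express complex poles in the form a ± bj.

Discriminant = 5² - 4×8×8 = 25 - 256 = -231 < 0, so the poles are a complex conjugate pair s = (-5 ± j√231)/(2×8). Real part = -5/(2×8) = -5/16 = -0.3125; imaginary part = ±√231/(2×8) ≈ 0.9499. Poles: s = -0.3125 ± 0.9499j.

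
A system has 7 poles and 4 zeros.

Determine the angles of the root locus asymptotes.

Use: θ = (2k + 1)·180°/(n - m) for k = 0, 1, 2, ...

n - m = 7 - 4 = 3. Angles: θk = (2k + 1)·180°/3 = 60°, 180°, 300°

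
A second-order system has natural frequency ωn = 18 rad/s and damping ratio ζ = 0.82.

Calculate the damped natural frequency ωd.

ωd = ωn√(1 - ζ²) = 18√(1 - 0.82²) = 10.3 rad/s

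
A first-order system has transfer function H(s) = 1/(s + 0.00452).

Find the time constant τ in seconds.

For H(s) = 1/(s + 1/τ), the pole is at -1/τ = -0.00452, so τ = 1/0.00452 = 221.2 s.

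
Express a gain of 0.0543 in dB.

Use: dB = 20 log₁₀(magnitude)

dB = 20 log₁₀(0.0543) = -25.3 dB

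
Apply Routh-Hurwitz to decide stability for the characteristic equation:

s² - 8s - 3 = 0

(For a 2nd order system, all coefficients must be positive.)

Coefficients: 1, -8, -3. b=-8, c=-3 not positive, so system is unstable.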